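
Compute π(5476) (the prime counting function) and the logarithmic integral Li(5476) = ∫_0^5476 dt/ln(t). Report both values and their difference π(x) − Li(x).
π(5476) = 722;  Li(5476) ≈ 739.87;  π(x) − Li(x) ≈ -17.87.

Direct count of primes ≤ 5476 gives π(5476) = 722. Numerical evaluation of the logarithmic integral gives Li(5476) ≈ 739.87. The difference π(x) − Li(x) ≈ -17.87 is typically negative for small/moderate x (Li(x) overestimates), though Littlewood's theorem shows this sign changes infinitely often.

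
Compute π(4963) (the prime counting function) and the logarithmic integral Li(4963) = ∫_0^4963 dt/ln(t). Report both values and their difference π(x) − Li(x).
π(4963) = 663;  Li(4963) ≈ 679.93;  π(x) − Li(x) ≈ -16.93.

Direct count of primes ≤ 4963 gives π(4963) = 663. Numerical evaluation of the logarithmic integral gives Li(4963) ≈ 679.93. The difference π(x) − Li(x) ≈ -16.93 is typically negative for small/moderate x (Li(x) overestimates), though Littlewood's theorem shows this sign changes infinitely often.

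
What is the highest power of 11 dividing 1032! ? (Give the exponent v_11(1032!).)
v_11(1032!) = 101

Legendre's formula: v_p(n!) = Σ_{k ≥ 1} ⌊n / p^k⌋. For p = 11, n = 1032, the terms are:
  ⌊1032/11^1⌋ = ⌊1032/11⌋ = 93
  ⌊1032/11^2⌋ = ⌊1032/121⌋ = 8
(the next term ⌊1032/11^3⌋ = 0, terminating the sum). Summing: v_11(1032!) = 93 + 8 = 101.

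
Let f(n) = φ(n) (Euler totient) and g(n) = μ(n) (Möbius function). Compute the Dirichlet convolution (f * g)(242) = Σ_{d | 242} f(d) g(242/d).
(φ * μ)(242) = 0

Divisors of 242: [1, 2, 11, 22, 121, 242]. For each d | 242:
  d = 1: φ(1) · μ(242/1) = 1 · 0 = 0
  d = 2: φ(2) · μ(242/2) = 1 · 0 = 0
  d = 11: φ(11) · μ(242/11) = 10 · 1 = 10
  d = 22: φ(22) · μ(242/22) = 10 · -1 = -10
  d = 121: φ(121) · μ(242/121) = 110 · -1 = -110
  d = 242: φ(242) · μ(242/242) = 110 · 1 = 110
Summing: (φ * μ)(242) = 0 + 0 + 10 + -10 + -110 + 110 = 0.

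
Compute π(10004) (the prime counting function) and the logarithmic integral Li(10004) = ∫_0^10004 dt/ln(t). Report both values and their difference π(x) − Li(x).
π(10004) = 1229;  Li(10004) ≈ 1246.57;  π(x) − Li(x) ≈ -17.57.

Direct count of primes ≤ 10004 gives π(10004) = 1229. Numerical evaluation of the logarithmic integral gives Li(10004) ≈ 1246.57. The difference π(x) − Li(x) ≈ -17.57 is typically negative for small/moderate x (Li(x) overestimates), though Littlewood's theorem shows this sign changes infinitely often.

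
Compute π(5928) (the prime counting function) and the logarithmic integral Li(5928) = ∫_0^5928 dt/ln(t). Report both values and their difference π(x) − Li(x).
π(5928) = 779;  Li(5928) ≈ 792.13;  π(x) − Li(x) ≈ -13.13.

Direct count of primes ≤ 5928 gives π(5928) = 779. Numerical evaluation of the logarithmic integral gives Li(5928) ≈ 792.13. The difference π(x) − Li(x) ≈ -13.13 is typically negative for small/moderate x (Li(x) overestimates), though Littlewood's theorem shows this sign changes infinitely often.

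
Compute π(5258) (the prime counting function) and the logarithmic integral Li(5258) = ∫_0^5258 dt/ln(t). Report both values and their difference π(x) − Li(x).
π(5258) = 697;  Li(5258) ≈ 714.48;  π(x) − Li(x) ≈ -17.48.

Direct count of primes ≤ 5258 gives π(5258) = 697. Numerical evaluation of the logarithmic integral gives Li(5258) ≈ 714.48. The difference π(x) − Li(x) ≈ -17.48 is typically negative for small/moderate x (Li(x) overestimates), though Littlewood's theorem shows this sign changes infinitely often.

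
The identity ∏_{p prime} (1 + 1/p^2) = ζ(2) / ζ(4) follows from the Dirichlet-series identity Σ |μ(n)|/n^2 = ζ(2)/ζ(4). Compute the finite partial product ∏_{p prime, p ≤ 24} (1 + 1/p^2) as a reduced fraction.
∏ = 3394003400000/2252055594789

The primes p ≤ 24 are [2, 3, 5, 7, 11, 13, 17, 19, 23]. For each, (1 + 1/p^2) = (p^2 + 1)/p^2. Multiplying these fractions over p ∈ [2, 3, 5, 7, 11, 13, 17, 19, 23] gives 3394003400000/2252055594789. (In the limit P → ∞ this tends to ζ(2)/ζ(4).)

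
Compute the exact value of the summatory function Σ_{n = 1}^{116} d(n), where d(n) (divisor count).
Σ_{n ≤ 116} d(n) = 572

Compute d(n) for each 1 ≤ n ≤ 116: d(1) = 1, d(2) = 2, d(3) = 2, d(4) = 3, d(5) = 2, d(6) = 4, d(7) = 2, d(8) = 4, d(9) = 3, d(10) = 4, d(11) = 2, d(12) = 6, d(13) = 2, d(14) = 4, d(15) = 4, d(16) = 5, d(17) = 2, d(18) = 6, d(19) = 2, d(20) = 6, d(21) = 4, d(22) = 4, d(23) = 2, d(24) = 8, d(25) = 3, d(26) = 4, d(27) = 4, d(28) = 6, d(29) = 2, d(30) = 8, d(31) = 2, d(32) = 6, d(33) = 4, d(34) = 4, d(35) = 4, d(36) = 9, d(37) = 2, d(38) = 4, d(39) = 4, d(40) = 8, d(41) = 2, d(42) = 8, d(43) = 2, d(44) = 6, d(45) = 6, d(46) = 4, d(47) = 2, d(48) = 10, d(49) = 3, d(50) = 6, d(51) = 4, d(52) = 6, d(53) = 2, d(54) = 8, d(55) = 4, d(56) = 8, d(57) = 4, d(58) = 4, d(59) = 2, d(60) = 12, d(61) = 2, d(62) = 4, d(63) = 6, d(64) = 7, d(65) = 4, d(66) = 8, d(67) = 2, d(68) = 6, d(69) = 4, d(70) = 8, d(71) = 2, d(72) = 12, d(73) = 2, d(74) = 4, d(75) = 6, d(76) = 6, d(77) = 4, d(78) = 8, d(79) = 2, d(80) = 10, d(81) = 5, d(82) = 4, d(83) = 2, d(84) = 12, d(85) = 4, d(86) = 4, d(87) = 4, d(88) = 8, d(89) = 2, d(90) = 12, d(91) = 4, d(92) = 6, d(93) = 4, d(94) = 4, d(95) = 4, d(96) = 12, d(97) = 2, d(98) = 6, d(99) = 6, d(100) = 9, d(101) = 2, d(102) = 8, d(103) = 2, d(104) = 8, d(105) = 8, d(106) = 4, d(107) = 2, d(108) = 12, d(109) = 2, d(110) = 8, d(111) = 4, d(112) = 10, d(113) = 2, d(114) = 8, d(115) = 4, d(116) = 6. Summing all 116 values: 572. (Dirichlet's divisor formula: Σ_{n ≤ x} d(n) = x ln(x) + (2γ − 1) x + O(√x). For x = 116, the asymptotic estimate is ≈ 569.33.)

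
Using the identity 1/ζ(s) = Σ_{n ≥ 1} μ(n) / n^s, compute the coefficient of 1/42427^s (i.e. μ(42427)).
μ(42427) = 1

Factor n = 42427 = 7 · 11 · 19 · 29. μ(n) = 0 if any exponent ≥ 2 (not squarefree); otherwise μ(n) = (−1)^{ω(n)} where ω(n) is the number of distinct prime factors. Applying: μ(42427) = 1.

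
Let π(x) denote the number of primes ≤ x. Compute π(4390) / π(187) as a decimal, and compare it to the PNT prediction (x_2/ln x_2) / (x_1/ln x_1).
π(4390)/π(187) = 597/42 ≈ 14.2143;  PNT prediction ≈ 14.6422.

π(187) = 42 and π(4390) = 597, so π(4390)/π(187) ≈ 14.2143. The PNT-predicted ratio is (4390/ln(4390)) / (187/ln(187)) ≈ 14.6422. The two agree to within a few percent, as expected.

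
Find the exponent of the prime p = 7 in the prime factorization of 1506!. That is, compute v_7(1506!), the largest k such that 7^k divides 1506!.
v_7(1506!) = 249

Legendre's formula: v_p(n!) = Σ_{k ≥ 1} ⌊n / p^k⌋. For p = 7, n = 1506, the terms are:
  ⌊1506/7^1⌋ = ⌊1506/7⌋ = 215
  ⌊1506/7^2⌋ = ⌊1506/49⌋ = 30
  ⌊1506/7^3⌋ = ⌊1506/343⌋ = 4
(the next term ⌊1506/7^4⌋ = 0, terminating the sum). Summing: v_7(1506!) = 215 + 30 + 4 = 249.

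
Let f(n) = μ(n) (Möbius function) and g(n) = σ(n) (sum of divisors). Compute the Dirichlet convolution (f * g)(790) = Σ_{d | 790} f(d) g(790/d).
(μ * σ)(790) = 790

Divisors of 790: [1, 2, 5, 10, 79, 158, 395, 790]. For each d | 790:
  d = 1: μ(1) · σ(790/1) = 1 · 1440 = 1440
  d = 2: μ(2) · σ(790/2) = -1 · 480 = -480
  d = 5: μ(5) · σ(790/5) = -1 · 240 = -240
  d = 10: μ(10) · σ(790/10) = 1 · 80 = 80
  d = 79: μ(79) · σ(790/79) = -1 · 18 = -18
  d = 158: μ(158) · σ(790/158) = 1 · 6 = 6
  d = 395: μ(395) · σ(790/395) = 1 · 3 = 3
  d = 790: μ(790) · σ(790/790) = -1 · 1 = -1
Summing: (μ * σ)(790) = 1440 + -480 + -240 + 80 + -18 + 6 + 3 + -1 = 790.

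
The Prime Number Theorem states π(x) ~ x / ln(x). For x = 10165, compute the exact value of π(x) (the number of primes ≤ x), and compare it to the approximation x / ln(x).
π(10165) = 1248;  x/ln(x) ≈ 1101.69;  relative error ≈ 11.72%.

Directly count primes up to 10165: π(10165) = 1248. The PNT approximation gives 10165/ln(10165) ≈ 10165/9.22671 ≈ 1101.69. Relative error (π(x) − x/ln(x)) / π(x) ≈ 11.72%; the approximation is known to undercount slightly (Li(x) is a better estimate).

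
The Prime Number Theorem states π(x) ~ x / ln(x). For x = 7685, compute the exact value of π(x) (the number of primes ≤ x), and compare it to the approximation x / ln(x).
π(7685) = 974;  x/ln(x) ≈ 858.94;  relative error ≈ 11.81%.

Directly count primes up to 7685: π(7685) = 974. The PNT approximation gives 7685/ln(7685) ≈ 7685/8.94703 ≈ 858.94. Relative error (π(x) − x/ln(x)) / π(x) ≈ 11.81%; the approximation is known to undercount slightly (Li(x) is a better estimate).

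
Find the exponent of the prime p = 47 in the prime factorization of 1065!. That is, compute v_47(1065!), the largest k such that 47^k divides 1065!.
v_47(1065!) = 22

Legendre's formula: v_p(n!) = Σ_{k ≥ 1} ⌊n / p^k⌋. For p = 47, n = 1065, the terms are:
  ⌊1065/47^1⌋ = ⌊1065/47⌋ = 22
(the next term ⌊1065/47^2⌋ = 0, terminating the sum). Summing: v_47(1065!) = 22 = 22.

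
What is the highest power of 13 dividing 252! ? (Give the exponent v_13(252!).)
v_13(252!) = 20

Legendre's formula: v_p(n!) = Σ_{k ≥ 1} ⌊n / p^k⌋. For p = 13, n = 252, the terms are:
  ⌊252/13^1⌋ = ⌊252/13⌋ = 19
  ⌊252/13^2⌋ = ⌊252/169⌋ = 1
(the next term ⌊252/13^3⌋ = 0, terminating the sum). Summing: v_13(252!) = 19 + 1 = 20.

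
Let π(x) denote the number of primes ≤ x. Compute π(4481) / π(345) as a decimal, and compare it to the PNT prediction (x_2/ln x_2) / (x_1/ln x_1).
π(4481)/π(345) = 608/68 ≈ 8.9412;  PNT prediction ≈ 9.0273.

π(345) = 68 and π(4481) = 608, so π(4481)/π(345) ≈ 8.9412. The PNT-predicted ratio is (4481/ln(4481)) / (345/ln(345)) ≈ 9.0273. The two agree to within a few percent, as expected.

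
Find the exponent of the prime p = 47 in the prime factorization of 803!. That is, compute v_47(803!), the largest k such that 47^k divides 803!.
v_47(803!) = 17

Legendre's formula: v_p(n!) = Σ_{k ≥ 1} ⌊n / p^k⌋. For p = 47, n = 803, the terms are:
  ⌊803/47^1⌋ = ⌊803/47⌋ = 17
(the next term ⌊803/47^2⌋ = 0, terminating the sum). Summing: v_47(803!) = 17 = 17.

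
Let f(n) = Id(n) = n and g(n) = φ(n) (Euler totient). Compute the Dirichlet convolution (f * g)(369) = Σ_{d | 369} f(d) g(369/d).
(Id * φ)(369) = 1701

Divisors of 369: [1, 3, 9, 41, 123, 369]. For each d | 369:
  d = 1: Id(1) · φ(369/1) = 1 · 240 = 240
  d = 3: Id(3) · φ(369/3) = 3 · 80 = 240
  d = 9: Id(9) · φ(369/9) = 9 · 40 = 360
  d = 41: Id(41) · φ(369/41) = 41 · 6 = 246
  d = 123: Id(123) · φ(369/123) = 123 · 2 = 246
  d = 369: Id(369) · φ(369/369) = 369 · 1 = 369
Summing: (Id * φ)(369) = 240 + 240 + 360 + 246 + 246 + 369 = 1701.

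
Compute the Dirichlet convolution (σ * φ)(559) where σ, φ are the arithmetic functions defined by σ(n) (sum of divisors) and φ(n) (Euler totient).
(σ * φ)(559) = 2236

Divisors of 559: [1, 13, 43, 559]. For each d | 559:
  d = 1: σ(1) · φ(559/1) = 1 · 504 = 504
  d = 13: σ(13) · φ(559/13) = 14 · 42 = 588
  d = 43: σ(43) · φ(559/43) = 44 · 12 = 528
  d = 559: σ(559) · φ(559/559) = 616 · 1 = 616
Summing: (σ * φ)(559) = 504 + 588 + 528 + 616 = 2236.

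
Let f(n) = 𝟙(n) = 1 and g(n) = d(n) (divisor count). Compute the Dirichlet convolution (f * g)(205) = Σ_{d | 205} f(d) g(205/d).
(𝟙 * d)(205) = 9

Divisors of 205: [1, 5, 41, 205]. For each d | 205:
  d = 1: 𝟙(1) · d(205/1) = 1 · 4 = 4
  d = 5: 𝟙(5) · d(205/5) = 1 · 2 = 2
  d = 41: 𝟙(41) · d(205/41) = 1 · 2 = 2
  d = 205: 𝟙(205) · d(205/205) = 1 · 1 = 1
Summing: (𝟙 * d)(205) = 4 + 2 + 2 + 1 = 9.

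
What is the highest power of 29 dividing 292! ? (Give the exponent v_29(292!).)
v_29(292!) = 10

Legendre's formula: v_p(n!) = Σ_{k ≥ 1} ⌊n / p^k⌋. For p = 29, n = 292, the terms are:
  ⌊292/29^1⌋ = ⌊292/29⌋ = 10
(the next term ⌊292/29^2⌋ = 0, terminating the sum). Summing: v_29(292!) = 10 = 10.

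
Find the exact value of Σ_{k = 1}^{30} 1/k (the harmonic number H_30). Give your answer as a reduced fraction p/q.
H_30 = 9304682830147/2329089562800

Direct summation: H_30 = 1 + 1/2 + ... + 1/30. The least common denominator is lcm(1, ..., 30) = 2329089562800; over this denominator the numerator is 2329089562800 + 1164544781400 + 776363187600 + 582272390700 + 465817912560 + 388181593800 + 332727080400 + 291136195350 + 258787729200 + 232908956280 + 211735414800 + 194090796900 + 179160735600 + 166363540200 + 155272637520 + 145568097675 + 137005268400 + 129393864600 + 122583661200 + 116454478140 + 110909026800 + 105867707400 + 101264763600 + 97045398450 + 93163582512 + 89580367800 + 86262576400 + 83181770100 + 80313433200 + 77636318760 = 9304682830147, so H_30 = 9304682830147/2329089562800 (already in lowest terms) ≈ 3.99499. (The PNT-adjacent estimate ln(30) + γ ≈ 3.97841 matches within O(1/n).)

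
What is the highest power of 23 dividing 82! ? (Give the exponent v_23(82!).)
v_23(82!) = 3

Legendre's formula: v_p(n!) = Σ_{k ≥ 1} ⌊n / p^k⌋. For p = 23, n = 82, the terms are:
  ⌊82/23^1⌋ = ⌊82/23⌋ = 3
(the next term ⌊82/23^2⌋ = 0, terminating the sum). Summing: v_23(82!) = 3 = 3.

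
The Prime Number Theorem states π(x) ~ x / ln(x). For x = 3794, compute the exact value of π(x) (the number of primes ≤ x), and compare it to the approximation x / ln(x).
π(3794) = 527;  x/ln(x) ≈ 460.37;  relative error ≈ 12.64%.

Directly count primes up to 3794: π(3794) = 527. The PNT approximation gives 3794/ln(3794) ≈ 3794/8.24118 ≈ 460.37. Relative error (π(x) − x/ln(x)) / π(x) ≈ 12.64%; the approximation is known to undercount slightly (Li(x) is a better estimate).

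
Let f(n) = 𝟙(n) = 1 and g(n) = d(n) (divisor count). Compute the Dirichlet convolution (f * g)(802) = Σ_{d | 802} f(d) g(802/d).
(𝟙 * d)(802) = 9

Divisors of 802: [1, 2, 401, 802]. For each d | 802:
  d = 1: 𝟙(1) · d(802/1) = 1 · 4 = 4
  d = 2: 𝟙(2) · d(802/2) = 1 · 2 = 2
  d = 401: 𝟙(401) · d(802/401) = 1 · 2 = 2
  d = 802: 𝟙(802) · d(802/802) = 1 · 1 = 1
Summing: (𝟙 * d)(802) = 4 + 2 + 2 + 1 = 9.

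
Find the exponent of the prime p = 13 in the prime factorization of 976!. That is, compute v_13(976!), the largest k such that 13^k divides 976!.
v_13(976!) = 80

Legendre's formula: v_p(n!) = Σ_{k ≥ 1} ⌊n / p^k⌋. For p = 13, n = 976, the terms are:
  ⌊976/13^1⌋ = ⌊976/13⌋ = 75
  ⌊976/13^2⌋ = ⌊976/169⌋ = 5
(the next term ⌊976/13^3⌋ = 0, terminating the sum). Summing: v_13(976!) = 75 + 5 = 80.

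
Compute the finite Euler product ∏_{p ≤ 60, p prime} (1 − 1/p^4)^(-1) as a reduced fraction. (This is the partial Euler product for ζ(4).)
∏ = 313771926178857385645450905033468281439563920601420761/289906031739275464495518328120881551769600000000000000

The primes p ≤ 60 are [2, 3, 5, 7, 11, 13, 17, 19, 23, 29, 31, 37, 41, 43, 47, 53, 59]. For each prime, (1 − 1/p^4)^(-1) = p^4 / (p^4 − 1). The product is (1 − 1/2^4)^(-1), (1 − 1/3^4)^(-1), (1 − 1/5^4)^(-1), (1 − 1/7^4)^(-1), (1 − 1/11^4)^(-1), (1 − 1/13^4)^(-1), (1 − 1/17^4)^(-1), (1 − 1/19^4)^(-1), (1 − 1/23^4)^(-1), (1 − 1/29^4)^(-1), (1 − 1/31^4)^(-1), (1 − 1/37^4)^(-1), (1 − 1/41^4)^(-1), (1 − 1/43^4)^(-1), (1 − 1/47^4)^(-1), (1 − 1/53^4)^(-1), (1 − 1/59^4)^(-1) = ∏ p^4 / (p^4 − 1) = 313771926178857385645450905033468281439563920601420761/289906031739275464495518328120881551769600000000000000.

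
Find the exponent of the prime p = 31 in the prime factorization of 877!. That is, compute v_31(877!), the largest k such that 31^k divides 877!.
v_31(877!) = 28

Legendre's formula: v_p(n!) = Σ_{k ≥ 1} ⌊n / p^k⌋. For p = 31, n = 877, the terms are:
  ⌊877/31^1⌋ = ⌊877/31⌋ = 28
(the next term ⌊877/31^2⌋ = 0, terminating the sum). Summing: v_31(877!) = 28 = 28.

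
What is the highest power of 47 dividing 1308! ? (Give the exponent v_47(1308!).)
v_47(1308!) = 27

Legendre's formula: v_p(n!) = Σ_{k ≥ 1} ⌊n / p^k⌋. For p = 47, n = 1308, the terms are:
  ⌊1308/47^1⌋ = ⌊1308/47⌋ = 27
(the next term ⌊1308/47^2⌋ = 0, terminating the sum). Summing: v_47(1308!) = 27 = 27.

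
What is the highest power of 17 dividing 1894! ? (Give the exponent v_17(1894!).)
v_17(1894!) = 117

Legendre's formula: v_p(n!) = Σ_{k ≥ 1} ⌊n / p^k⌋. For p = 17, n = 1894, the terms are:
  ⌊1894/17^1⌋ = ⌊1894/17⌋ = 111
  ⌊1894/17^2⌋ = ⌊1894/289⌋ = 6
(the next term ⌊1894/17^3⌋ = 0, terminating the sum). Summing: v_17(1894!) = 111 + 6 = 117.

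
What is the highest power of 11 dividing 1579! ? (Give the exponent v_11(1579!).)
v_11(1579!) = 157

Legendre's formula: v_p(n!) = Σ_{k ≥ 1} ⌊n / p^k⌋. For p = 11, n = 1579, the terms are:
  ⌊1579/11^1⌋ = ⌊1579/11⌋ = 143
  ⌊1579/11^2⌋ = ⌊1579/121⌋ = 13
  ⌊1579/11^3⌋ = ⌊1579/1331⌋ = 1
(the next term ⌊1579/11^4⌋ = 0, terminating the sum). Summing: v_11(1579!) = 143 + 13 + 1 = 157.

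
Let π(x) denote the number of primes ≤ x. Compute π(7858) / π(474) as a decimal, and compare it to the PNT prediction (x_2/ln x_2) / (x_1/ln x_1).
π(7858)/π(474) = 992/91 ≈ 10.9011;  PNT prediction ≈ 11.3878.

π(474) = 91 and π(7858) = 992, so π(7858)/π(474) ≈ 10.9011. The PNT-predicted ratio is (7858/ln(7858)) / (474/ln(474)) ≈ 11.3878. The two agree to within a few percent, as expected.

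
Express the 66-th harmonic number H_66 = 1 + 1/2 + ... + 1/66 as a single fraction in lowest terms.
H_66 = 209060999005535159677640233/43787662374178602500420800

Direct summation: H_66 = 1 + 1/2 + ... + 1/66. The least common denominator is lcm(1, ..., 66) = 1182266884102822267511361600; over this denominator the numerator is 1182266884102822267511361600 + 591133442051411133755680800 + 394088961367607422503787200 + 295566721025705566877840400 + 236453376820564453502272320 + 197044480683803711251893600 + 168895269157546038215908800 + 147783360512852783438920200 + 131362987122535807501262400 + 118226688410282226751136160 + 107478807645711115228305600 + 98522240341901855625946800 + 90943606469447866731643200 + 84447634578773019107954400 + 78817792273521484500757440 + 73891680256426391719460100 + 69545110829577780441844800 + 65681493561267903750631200 + 62224572847516961447966400 + 59113344205141113375568080 + 56298423052515346071969600 + 53739403822855557614152800 + 51402908004470533370059200 + 49261120170950927812973400 + 47290675364112890700454464 + 45471803234723933365821600 + 43787662374178602500420800 + 42223817289386509553977200 + 40767823589752491983150400 + 39408896136760742250378720 + 38137641422671686048753600 + 36945840128213195859730050 + 35826269215237038409435200 + 34772555414788890220922400 + 33779053831509207643181760 + 32840746780633951875315600 + 31953159029806007230036800 + 31112286423758480723983200 + 30314535489815955577214400 + 29556672102570556687784040 + 28835777661044445549057600 + 28149211526257673035984800 + 27494578700065634128171200 + 26869701911427778807076400 + 26272597424507161500252480 + 25701454002235266685029600 + 25154614555379197181092800 + 24630560085475463906486700 + 24127895593935148316558400 + 23645337682056445350227232 + 23181703609859260147281600 + 22735901617361966682910800 + 22306922341562684292667200 + 21893831187089301250210400 + 21495761529142223045661120 + 21111908644693254776988600 + 20741524282505653815988800 + 20383911794876245991575200 + 20038421764454614703582400 + 19704448068380371125189360 + 19381424329554463401825600 + 19068820711335843024376800 + 18766141017505115357323200 + 18472920064106597929865025 + 18188721293889573346328640 + 17913134607618519204717600 = 5644646973149449311296286291, so H_66 = 5644646973149449311296286291/1182266884102822267511361600; reducing by gcd(5644646973149449311296286291, 1182266884102822267511361600) = 27 gives 209060999005535159677640233/43787662374178602500420800 ≈ 4.77443. (The PNT-adjacent estimate ln(66) + γ ≈ 4.76687 matches within O(1/n).)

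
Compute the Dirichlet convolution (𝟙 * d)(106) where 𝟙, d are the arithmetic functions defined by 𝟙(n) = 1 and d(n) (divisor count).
(𝟙 * d)(106) = 9

Divisors of 106: [1, 2, 53, 106]. For each d | 106:
  d = 1: 𝟙(1) · d(106/1) = 1 · 4 = 4
  d = 2: 𝟙(2) · d(106/2) = 1 · 2 = 2
  d = 53: 𝟙(53) · d(106/53) = 1 · 2 = 2
  d = 106: 𝟙(106) · d(106/106) = 1 · 1 = 1
Summing: (𝟙 * d)(106) = 4 + 2 + 2 + 1 = 9.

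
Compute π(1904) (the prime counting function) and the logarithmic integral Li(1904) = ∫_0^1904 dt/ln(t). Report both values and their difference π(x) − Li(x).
π(1904) = 291;  Li(1904) ≈ 302.14;  π(x) − Li(x) ≈ -11.14.

Direct count of primes ≤ 1904 gives π(1904) = 291. Numerical evaluation of the logarithmic integral gives Li(1904) ≈ 302.14. The difference π(x) − Li(x) ≈ -11.14 is typically negative for small/moderate x (Li(x) overestimates), though Littlewood's theorem shows this sign changes infinitely often.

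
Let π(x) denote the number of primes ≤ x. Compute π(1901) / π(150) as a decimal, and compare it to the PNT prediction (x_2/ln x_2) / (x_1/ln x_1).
π(1901)/π(150) = 291/35 ≈ 8.3143;  PNT prediction ≈ 8.4106.

π(150) = 35 and π(1901) = 291, so π(1901)/π(150) ≈ 8.3143. The PNT-predicted ratio is (1901/ln(1901)) / (150/ln(150)) ≈ 8.4106. The two agree to within a few percent, as expected.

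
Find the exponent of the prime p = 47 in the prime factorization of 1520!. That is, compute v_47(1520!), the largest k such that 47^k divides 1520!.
v_47(1520!) = 32

Legendre's formula: v_p(n!) = Σ_{k ≥ 1} ⌊n / p^k⌋. For p = 47, n = 1520, the terms are:
  ⌊1520/47^1⌋ = ⌊1520/47⌋ = 32
(the next term ⌊1520/47^2⌋ = 0, terminating the sum). Summing: v_47(1520!) = 32 = 32.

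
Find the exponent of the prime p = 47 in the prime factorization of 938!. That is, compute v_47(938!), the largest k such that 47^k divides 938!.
v_47(938!) = 19

Legendre's formula: v_p(n!) = Σ_{k ≥ 1} ⌊n / p^k⌋. For p = 47, n = 938, the terms are:
  ⌊938/47^1⌋ = ⌊938/47⌋ = 19
(the next term ⌊938/47^2⌋ = 0, terminating the sum). Summing: v_47(938!) = 19 = 19.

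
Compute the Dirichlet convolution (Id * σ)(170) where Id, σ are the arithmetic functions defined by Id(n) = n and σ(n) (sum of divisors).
(Id * σ)(170) = 1925

Divisors of 170: [1, 2, 5, 10, 17, 34, 85, 170]. For each d | 170:
  d = 1: Id(1) · σ(170/1) = 1 · 324 = 324
  d = 2: Id(2) · σ(170/2) = 2 · 108 = 216
  d = 5: Id(5) · σ(170/5) = 5 · 54 = 270
  d = 10: Id(10) · σ(170/10) = 10 · 18 = 180
  d = 17: Id(17) · σ(170/17) = 17 · 18 = 306
  d = 34: Id(34) · σ(170/34) = 34 · 6 = 204
  d = 85: Id(85) · σ(170/85) = 85 · 3 = 255
  d = 170: Id(170) · σ(170/170) = 170 · 1 = 170
Summing: (Id * σ)(170) = 324 + 216 + 270 + 180 + 306 + 204 + 255 + 170 = 1925.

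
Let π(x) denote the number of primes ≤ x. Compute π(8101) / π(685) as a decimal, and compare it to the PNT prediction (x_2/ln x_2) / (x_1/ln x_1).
π(8101)/π(685) = 1019/124 ≈ 8.2177;  PNT prediction ≈ 8.5801.

π(685) = 124 and π(8101) = 1019, so π(8101)/π(685) ≈ 8.2177. The PNT-predicted ratio is (8101/ln(8101)) / (685/ln(685)) ≈ 8.5801. The two agree to within a few percent, as expected.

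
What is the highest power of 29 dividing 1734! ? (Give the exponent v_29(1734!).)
v_29(1734!) = 61

Legendre's formula: v_p(n!) = Σ_{k ≥ 1} ⌊n / p^k⌋. For p = 29, n = 1734, the terms are:
  ⌊1734/29^1⌋ = ⌊1734/29⌋ = 59
  ⌊1734/29^2⌋ = ⌊1734/841⌋ = 2
(the next term ⌊1734/29^3⌋ = 0, terminating the sum). Summing: v_29(1734!) = 59 + 2 = 61.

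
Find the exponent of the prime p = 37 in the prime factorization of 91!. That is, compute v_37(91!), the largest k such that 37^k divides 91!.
v_37(91!) = 2

Legendre's formula: v_p(n!) = Σ_{k ≥ 1} ⌊n / p^k⌋. For p = 37, n = 91, the terms are:
  ⌊91/37^1⌋ = ⌊91/37⌋ = 2
(the next term ⌊91/37^2⌋ = 0, terminating the sum). Summing: v_37(91!) = 2 = 2.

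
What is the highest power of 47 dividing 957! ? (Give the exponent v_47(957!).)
v_47(957!) = 20

Legendre's formula: v_p(n!) = Σ_{k ≥ 1} ⌊n / p^k⌋. For p = 47, n = 957, the terms are:
  ⌊957/47^1⌋ = ⌊957/47⌋ = 20
(the next term ⌊957/47^2⌋ = 0, terminating the sum). Summing: v_47(957!) = 20 = 20.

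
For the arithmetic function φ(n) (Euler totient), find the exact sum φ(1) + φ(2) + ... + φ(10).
Σ_{n ≤ 10} φ(n) = 32

Compute φ(n) for each 1 ≤ n ≤ 10: φ(1) = 1, φ(2) = 1, φ(3) = 2, φ(4) = 2, φ(5) = 4, φ(6) = 2, φ(7) = 6, φ(8) = 4, φ(9) = 6, φ(10) = 4. Summing all 10 values: 32. (Average order: Σ_{n ≤ x} φ(n) ~ (3/π²) x². For x = 10, (3/π²)·10² ≈ 30.40.)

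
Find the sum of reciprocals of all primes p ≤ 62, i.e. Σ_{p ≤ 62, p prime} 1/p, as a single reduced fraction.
Σ 1/p = 201015517717077830328949/117288381359406970983270

π(62) = 18, so the primes ≤ 62 are [2, 3, 5, 7, 11, 13, 17, 19, 23, 29, 31, 37, 41, 43, 47, 53, 59, 61]. Summing 1/p over these primes: 201015517717077830328949/117288381359406970983270 ≈ 1.7139. Mertens estimate ln ln(62) + 0.2615 ≈ 1.6791.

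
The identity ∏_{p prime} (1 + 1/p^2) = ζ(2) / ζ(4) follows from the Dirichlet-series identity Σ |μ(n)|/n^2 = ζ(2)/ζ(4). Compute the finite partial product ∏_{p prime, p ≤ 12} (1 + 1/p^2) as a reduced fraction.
∏ = 79300/53361

The primes p ≤ 12 are [2, 3, 5, 7, 11]. For each, (1 + 1/p^2) = (p^2 + 1)/p^2. Multiplying these fractions over p ∈ [2, 3, 5, 7, 11] gives 79300/53361. (In the limit P → ∞ this tends to ζ(2)/ζ(4).)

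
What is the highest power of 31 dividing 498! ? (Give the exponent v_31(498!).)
v_31(498!) = 16

Legendre's formula: v_p(n!) = Σ_{k ≥ 1} ⌊n / p^k⌋. For p = 31, n = 498, the terms are:
  ⌊498/31^1⌋ = ⌊498/31⌋ = 16
(the next term ⌊498/31^2⌋ = 0, terminating the sum). Summing: v_31(498!) = 16 = 16.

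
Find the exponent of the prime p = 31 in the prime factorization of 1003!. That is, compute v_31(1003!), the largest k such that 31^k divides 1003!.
v_31(1003!) = 33

Legendre's formula: v_p(n!) = Σ_{k ≥ 1} ⌊n / p^k⌋. For p = 31, n = 1003, the terms are:
  ⌊1003/31^1⌋ = ⌊1003/31⌋ = 32
  ⌊1003/31^2⌋ = ⌊1003/961⌋ = 1
(the next term ⌊1003/31^3⌋ = 0, terminating the sum). Summing: v_31(1003!) = 32 + 1 = 33.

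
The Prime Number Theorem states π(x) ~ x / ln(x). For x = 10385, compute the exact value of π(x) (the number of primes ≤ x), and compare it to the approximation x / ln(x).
π(10385) = 1272;  x/ln(x) ≈ 1122.93;  relative error ≈ 11.72%.

Directly count primes up to 10385: π(10385) = 1272. The PNT approximation gives 10385/ln(10385) ≈ 10385/9.24812 ≈ 1122.93. Relative error (π(x) − x/ln(x)) / π(x) ≈ 11.72%; the approximation is known to undercount slightly (Li(x) is a better estimate).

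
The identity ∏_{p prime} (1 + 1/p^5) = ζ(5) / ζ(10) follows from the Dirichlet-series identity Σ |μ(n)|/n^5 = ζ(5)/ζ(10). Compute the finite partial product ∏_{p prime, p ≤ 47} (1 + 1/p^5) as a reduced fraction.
∏ = 77350420258916008694441522216355088445733760320747817275637792505856/74669957780522328018216335873020857442299719217280893302140029444835

The primes p ≤ 47 are [2, 3, 5, 7, 11, 13, 17, 19, 23, 29, 31, 37, 41, 43, 47]. For each, (1 + 1/p^5) = (p^5 + 1)/p^5. Multiplying these fractions over p ∈ [2, 3, 5, 7, 11, 13, 17, 19, 23, 29, 31, 37, 41, 43, 47] gives 77350420258916008694441522216355088445733760320747817275637792505856/74669957780522328018216335873020857442299719217280893302140029444835. (In the limit P → ∞ this tends to ζ(5)/ζ(10).)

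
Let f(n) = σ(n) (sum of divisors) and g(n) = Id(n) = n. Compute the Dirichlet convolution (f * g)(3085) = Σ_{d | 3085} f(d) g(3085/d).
(σ * Id)(3085) = 13585

Divisors of 3085: [1, 5, 617, 3085]. For each d | 3085:
  d = 1: σ(1) · Id(3085/1) = 1 · 3085 = 3085
  d = 5: σ(5) · Id(3085/5) = 6 · 617 = 3702
  d = 617: σ(617) · Id(3085/617) = 618 · 5 = 3090
  d = 3085: σ(3085) · Id(3085/3085) = 3708 · 1 = 3708
Summing: (σ * Id)(3085) = 3085 + 3702 + 3090 + 3708 = 13585.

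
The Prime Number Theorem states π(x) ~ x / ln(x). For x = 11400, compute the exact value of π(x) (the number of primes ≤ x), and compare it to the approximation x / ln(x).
π(11400) = 1376;  x/ln(x) ≈ 1220.38;  relative error ≈ 11.31%.

Directly count primes up to 11400: π(11400) = 1376. The PNT approximation gives 11400/ln(11400) ≈ 11400/9.34137 ≈ 1220.38. Relative error (π(x) − x/ln(x)) / π(x) ≈ 11.31%; the approximation is known to undercount slightly (Li(x) is a better estimate).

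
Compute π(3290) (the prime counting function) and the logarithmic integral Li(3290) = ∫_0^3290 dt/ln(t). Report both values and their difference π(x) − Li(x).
π(3290) = 462;  Li(3290) ≈ 478.77;  π(x) − Li(x) ≈ -16.77.

Direct count of primes ≤ 3290 gives π(3290) = 462. Numerical evaluation of the logarithmic integral gives Li(3290) ≈ 478.77. The difference π(x) − Li(x) ≈ -16.77 is typically negative for small/moderate x (Li(x) overestimates), though Littlewood's theorem shows this sign changes infinitely often.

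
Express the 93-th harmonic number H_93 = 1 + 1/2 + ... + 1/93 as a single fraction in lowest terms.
H_93 = 3676622671662732154792749821908124918261/718766754945489455304472257065075294400

Direct summation: H_93 = 1 + 1/2 + ... + 1/93. The least common denominator is lcm(1, ..., 93) = 718766754945489455304472257065075294400; over this denominator the numerator is 718766754945489455304472257065075294400 + 359383377472744727652236128532537647200 + 239588918315163151768157419021691764800 + 179691688736372363826118064266268823600 + 143753350989097891060894451413015058880 + 119794459157581575884078709510845882400 + 102680964992212779329210322437867899200 + 89845844368186181913059032133134411800 + 79862972771721050589385806340563921600 + 71876675494548945530447225706507529440 + 65342432267771768664042932460461390400 + 59897229578790787942039354755422941200 + 55289750380422265792651712081928868800 + 51340482496106389664605161218933949600 + 47917783663032630353631483804338352960 + 44922922184093090956529516066567205900 + 42280397349734673841439544533239723200 + 39931486385860525294692903170281960800 + 37829829207657339752866960898161857600 + 35938337747274472765223612853253764720 + 34226988330737593109736774145955966400 + 32671216133885884332021466230230695200 + 31250728475890845882803141611525012800 + 29948614789395393971019677377711470600 + 28750670197819578212178890282603011776 + 27644875190211132896325856040964434400 + 26620990923907016863128602113521307200 + 25670241248053194832302580609466974800 + 24785060515361705355326629553968113600 + 23958891831516315176815741902169176480 + 23186024353080305009821685711776622400 + 22461461092046545478264758033283602950 + 21780810755923922888014310820153796800 + 21140198674867336920719772266619861600 + 20536192998442555865842064487573579840 + 19965743192930262647346451585140980400 + 19426128512040255548769520461218251200 + 18914914603828669876433480449080928800 + 18429916793474088597550570693976289600 + 17969168873637236382611806426626882360 + 17530896462085108665962737977196958400 + 17113494165368796554868387072977983200 + 16715505928964871053592378071280820800 + 16335608066942942166010733115115347600 + 15972594554344210117877161268112784320 + 15625364237945422941401570805762506400 + 15292909679691265006478133129044155200 + 14974307394697696985509838688855735300 + 14668709284601825618458617491123985600 + 14375335098909789106089445141301505888 + 14093465783244891280479848177746574400 + 13822437595105566448162928020482217200 + 13561636885763951986876835038963684800 + 13310495461953508431564301056760653600 + 13068486453554353732808586492092278080 + 12835120624026597416151290304733487400 + 12609943069219113250955653632720619200 + 12392530257680852677663314776984056800 + 12182487371957448394991055204492801600 + 11979445915758157588407870951084588240 + 11783061556483433693515938640411070400 + 11593012176540152504910842855888311200 + 11408996110245864369912258048651988800 + 11230730546023272739132379016641801475 + 11057950076084453158530342416385773760 + 10890405377961961444007155410076898400 + 10727862014111782914992123239777243200 + 10570099337433668460359886133309930800 + 10416909491963615294267713870508337600 + 10268096499221277932921032243786789920 + 10123475421767457116964397986832046400 + 9982871596465131323673225792570490200 + 9846119930760129524718798041987332800 + 9713064256020127774384760230609125600 + 9583556732606526070726296760867670592 + 9457457301914334938216740224540464400 + 9334633181110252666291847494351627200 + 9214958396737044298775285346988144800 + 9098313353740372851955345026140193600 + 8984584436818618191305903213313441180 + 8873663641302338954376200704507102400 + 8765448231042554332981368988598479200 + 8659840421029993437403280205603316800 + 8556747082684398277434193536488991600 + 8456079469946934768287908906647944640 + 8357752964482435526796189035640410400 + 8261686838453901785108876517989371200 + 8167804033471471083005366557557673800 + 8076030954443701744994070304101969600 + 7986297277172105058938580634056392160 + 7898535768631752256093101725989838400 + 7812682118972711470700785402881253200 + 7728674784360101669940561903925540800 = 3676622671662732154792749821908124918261, so H_93 = 3676622671662732154792749821908124918261/718766754945489455304472257065075294400 (already in lowest terms) ≈ 5.11518. (The PNT-adjacent estimate ln(93) + γ ≈ 5.10982 matches within O(1/n).)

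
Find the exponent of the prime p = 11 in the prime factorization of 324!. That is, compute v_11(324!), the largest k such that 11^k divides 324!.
v_11(324!) = 31

Legendre's formula: v_p(n!) = Σ_{k ≥ 1} ⌊n / p^k⌋. For p = 11, n = 324, the terms are:
  ⌊324/11^1⌋ = ⌊324/11⌋ = 29
  ⌊324/11^2⌋ = ⌊324/121⌋ = 2
(the next term ⌊324/11^3⌋ = 0, terminating the sum). Summing: v_11(324!) = 29 + 2 = 31.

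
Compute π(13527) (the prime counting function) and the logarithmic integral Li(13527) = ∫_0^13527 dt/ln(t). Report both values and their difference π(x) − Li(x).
π(13527) = 1602;  Li(13527) ≈ 1622.62;  π(x) − Li(x) ≈ -20.62.

Direct count of primes ≤ 13527 gives π(13527) = 1602. Numerical evaluation of the logarithmic integral gives Li(13527) ≈ 1622.62. The difference π(x) − Li(x) ≈ -20.62 is typically negative for small/moderate x (Li(x) overestimates), though Littlewood's theorem shows this sign changes infinitely often.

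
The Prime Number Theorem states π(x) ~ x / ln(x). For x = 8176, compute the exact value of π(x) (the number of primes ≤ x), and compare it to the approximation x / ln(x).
π(8176) = 1026;  x/ln(x) ≈ 907.54;  relative error ≈ 11.55%.

Directly count primes up to 8176: π(8176) = 1026. The PNT approximation gives 8176/ln(8176) ≈ 8176/9.00896 ≈ 907.54. Relative error (π(x) − x/ln(x)) / π(x) ≈ 11.55%; the approximation is known to undercount slightly (Li(x) is a better estimate).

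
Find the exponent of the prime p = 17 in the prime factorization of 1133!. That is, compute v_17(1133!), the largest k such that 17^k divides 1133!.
v_17(1133!) = 69

Legendre's formula: v_p(n!) = Σ_{k ≥ 1} ⌊n / p^k⌋. For p = 17, n = 1133, the terms are:
  ⌊1133/17^1⌋ = ⌊1133/17⌋ = 66
  ⌊1133/17^2⌋ = ⌊1133/289⌋ = 3
(the next term ⌊1133/17^3⌋ = 0, terminating the sum). Summing: v_17(1133!) = 66 + 3 = 69.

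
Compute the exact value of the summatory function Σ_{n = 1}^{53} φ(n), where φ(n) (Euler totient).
Σ_{n ≤ 53} φ(n) = 882

Compute φ(n) for each 1 ≤ n ≤ 53: φ(1) = 1, φ(2) = 1, φ(3) = 2, φ(4) = 2, φ(5) = 4, φ(6) = 2, φ(7) = 6, φ(8) = 4, φ(9) = 6, φ(10) = 4, φ(11) = 10, φ(12) = 4, φ(13) = 12, φ(14) = 6, φ(15) = 8, φ(16) = 8, φ(17) = 16, φ(18) = 6, φ(19) = 18, φ(20) = 8, φ(21) = 12, φ(22) = 10, φ(23) = 22, φ(24) = 8, φ(25) = 20, φ(26) = 12, φ(27) = 18, φ(28) = 12, φ(29) = 28, φ(30) = 8, φ(31) = 30, φ(32) = 16, φ(33) = 20, φ(34) = 16, φ(35) = 24, φ(36) = 12, φ(37) = 36, φ(38) = 18, φ(39) = 24, φ(40) = 16, φ(41) = 40, φ(42) = 12, φ(43) = 42, φ(44) = 20, φ(45) = 24, φ(46) = 22, φ(47) = 46, φ(48) = 16, φ(49) = 42, φ(50) = 20, φ(51) = 32, φ(52) = 24, φ(53) = 52. Summing all 53 values: 882. (Average order: Σ_{n ≤ x} φ(n) ~ (3/π²) x². For x = 53, (3/π²)·53² ≈ 853.83.)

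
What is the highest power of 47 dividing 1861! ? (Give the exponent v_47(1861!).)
v_47(1861!) = 39

Legendre's formula: v_p(n!) = Σ_{k ≥ 1} ⌊n / p^k⌋. For p = 47, n = 1861, the terms are:
  ⌊1861/47^1⌋ = ⌊1861/47⌋ = 39
(the next term ⌊1861/47^2⌋ = 0, terminating the sum). Summing: v_47(1861!) = 39 = 39.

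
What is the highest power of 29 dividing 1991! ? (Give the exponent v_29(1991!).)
v_29(1991!) = 70

Legendre's formula: v_p(n!) = Σ_{k ≥ 1} ⌊n / p^k⌋. For p = 29, n = 1991, the terms are:
  ⌊1991/29^1⌋ = ⌊1991/29⌋ = 68
  ⌊1991/29^2⌋ = ⌊1991/841⌋ = 2
(the next term ⌊1991/29^3⌋ = 0, terminating the sum). Summing: v_29(1991!) = 68 + 2 = 70.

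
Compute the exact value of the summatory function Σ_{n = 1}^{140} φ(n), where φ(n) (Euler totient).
Σ_{n ≤ 140} φ(n) = 6000

Compute φ(n) for each 1 ≤ n ≤ 140: φ(1) = 1, φ(2) = 1, φ(3) = 2, φ(4) = 2, φ(5) = 4, φ(6) = 2, φ(7) = 6, φ(8) = 4, φ(9) = 6, φ(10) = 4, φ(11) = 10, φ(12) = 4, φ(13) = 12, φ(14) = 6, φ(15) = 8, φ(16) = 8, φ(17) = 16, φ(18) = 6, φ(19) = 18, φ(20) = 8, φ(21) = 12, φ(22) = 10, φ(23) = 22, φ(24) = 8, φ(25) = 20, φ(26) = 12, φ(27) = 18, φ(28) = 12, φ(29) = 28, φ(30) = 8, φ(31) = 30, φ(32) = 16, φ(33) = 20, φ(34) = 16, φ(35) = 24, φ(36) = 12, φ(37) = 36, φ(38) = 18, φ(39) = 24, φ(40) = 16, φ(41) = 40, φ(42) = 12, φ(43) = 42, φ(44) = 20, φ(45) = 24, φ(46) = 22, φ(47) = 46, φ(48) = 16, φ(49) = 42, φ(50) = 20, φ(51) = 32, φ(52) = 24, φ(53) = 52, φ(54) = 18, φ(55) = 40, φ(56) = 24, φ(57) = 36, φ(58) = 28, φ(59) = 58, φ(60) = 16, φ(61) = 60, φ(62) = 30, φ(63) = 36, φ(64) = 32, φ(65) = 48, φ(66) = 20, φ(67) = 66, φ(68) = 32, φ(69) = 44, φ(70) = 24, φ(71) = 70, φ(72) = 24, φ(73) = 72, φ(74) = 36, φ(75) = 40, φ(76) = 36, φ(77) = 60, φ(78) = 24, φ(79) = 78, φ(80) = 32, φ(81) = 54, φ(82) = 40, φ(83) = 82, φ(84) = 24, φ(85) = 64, φ(86) = 42, φ(87) = 56, φ(88) = 40, φ(89) = 88, φ(90) = 24, φ(91) = 72, φ(92) = 44, φ(93) = 60, φ(94) = 46, φ(95) = 72, φ(96) = 32, φ(97) = 96, φ(98) = 42, φ(99) = 60, φ(100) = 40, φ(101) = 100, φ(102) = 32, φ(103) = 102, φ(104) = 48, φ(105) = 48, φ(106) = 52, φ(107) = 106, φ(108) = 36, φ(109) = 108, φ(110) = 40, φ(111) = 72, φ(112) = 48, φ(113) = 112, φ(114) = 36, φ(115) = 88, φ(116) = 56, φ(117) = 72, φ(118) = 58, φ(119) = 96, φ(120) = 32, φ(121) = 110, φ(122) = 60, φ(123) = 80, φ(124) = 60, φ(125) = 100, φ(126) = 36, φ(127) = 126, φ(128) = 64, φ(129) = 84, φ(130) = 48, φ(131) = 130, φ(132) = 40, φ(133) = 108, φ(134) = 66, φ(135) = 72, φ(136) = 64, φ(137) = 136, φ(138) = 44, φ(139) = 138, φ(140) = 48. Summing all 140 values: 6000. (Average order: Σ_{n ≤ x} φ(n) ~ (3/π²) x². For x = 140, (3/π²)·140² ≈ 5957.69.)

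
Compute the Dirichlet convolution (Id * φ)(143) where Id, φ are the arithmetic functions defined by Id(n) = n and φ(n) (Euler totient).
(Id * φ)(143) = 525

Divisors of 143: [1, 11, 13, 143]. For each d | 143:
  d = 1: Id(1) · φ(143/1) = 1 · 120 = 120
  d = 11: Id(11) · φ(143/11) = 11 · 12 = 132
  d = 13: Id(13) · φ(143/13) = 13 · 10 = 130
  d = 143: Id(143) · φ(143/143) = 143 · 1 = 143
Summing: (Id * φ)(143) = 120 + 132 + 130 + 143 = 525.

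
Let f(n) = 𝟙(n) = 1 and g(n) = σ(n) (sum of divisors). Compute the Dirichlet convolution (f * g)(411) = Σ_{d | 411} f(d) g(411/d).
(𝟙 * σ)(411) = 695

Divisors of 411: [1, 3, 137, 411]. For each d | 411:
  d = 1: 𝟙(1) · σ(411/1) = 1 · 552 = 552
  d = 3: 𝟙(3) · σ(411/3) = 1 · 138 = 138
  d = 137: 𝟙(137) · σ(411/137) = 1 · 4 = 4
  d = 411: 𝟙(411) · σ(411/411) = 1 · 1 = 1
Summing: (𝟙 * σ)(411) = 552 + 138 + 4 + 1 = 695.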